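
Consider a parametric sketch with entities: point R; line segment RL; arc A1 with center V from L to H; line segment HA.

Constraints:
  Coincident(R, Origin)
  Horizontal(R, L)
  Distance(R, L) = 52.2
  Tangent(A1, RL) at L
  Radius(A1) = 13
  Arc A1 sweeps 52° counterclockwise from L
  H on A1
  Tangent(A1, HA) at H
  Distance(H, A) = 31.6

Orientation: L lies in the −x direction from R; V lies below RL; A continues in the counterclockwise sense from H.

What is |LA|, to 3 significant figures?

42.1

R is at the origin; RL is horizontal with |RL| = 52.2 and L on the −x side, so L = (-52.2, 0.00). Tangency of A1 to RL means the radius VL is perpendicular to RL, so V = L + (0, -13) = (-52.2, -13.0). On A1, L sits at bearing 90° from V; a 52° counterclockwise sweep puts H at bearing 142°, so H = V + 13.0·(cos 142°, sin 142°) = (-62.4, -5.00). Since A1 is tangent to HA there, VH ⟂ HA, so HA runs along (−sin 142°, cos 142°); with |HA| = 31.6, A = (-81.9, -29.9). Then |LA| = |A − L| = 42.1.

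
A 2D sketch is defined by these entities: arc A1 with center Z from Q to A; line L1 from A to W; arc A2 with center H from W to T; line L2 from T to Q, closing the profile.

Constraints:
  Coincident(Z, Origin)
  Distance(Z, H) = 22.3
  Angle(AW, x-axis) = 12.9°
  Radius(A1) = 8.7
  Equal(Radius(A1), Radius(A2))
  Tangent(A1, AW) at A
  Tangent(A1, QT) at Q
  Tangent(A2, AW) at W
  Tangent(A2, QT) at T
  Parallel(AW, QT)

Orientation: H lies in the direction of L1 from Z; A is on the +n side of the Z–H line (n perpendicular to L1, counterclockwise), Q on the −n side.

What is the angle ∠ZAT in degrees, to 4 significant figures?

52.04°

The slot axis is L1's direction at 12.9°, so u = (cos 12.9°, sin 12.9°) = (0.9748, 0.2233) and n = (−sin 12.9°, cos 12.9°) = (-0.2233, 0.9748). Z is at the origin and H lies 22.3 along u from Z, so H = 22.3·u = (21.74, 4.978). Tangency of A1 to both parallel lines with radius 8.7 puts A and Q at Z ± 8.7·n: A = (-1.942, 8.480), Q = (1.942, -8.480). Equal radii place W and T the same way about H: W = H + 8.7·n = (19.79, 13.46), T = H − 8.7·n = (23.68, -3.502). Then cos ∠ZAT = AZ·AT / (|AZ||AT|), giving 52.04°.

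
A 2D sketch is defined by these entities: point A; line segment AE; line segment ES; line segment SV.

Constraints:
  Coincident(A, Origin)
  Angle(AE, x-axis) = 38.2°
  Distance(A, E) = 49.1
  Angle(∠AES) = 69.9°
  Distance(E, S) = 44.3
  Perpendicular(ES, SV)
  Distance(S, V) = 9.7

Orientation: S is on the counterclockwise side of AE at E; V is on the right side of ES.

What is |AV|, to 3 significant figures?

62.2

A is at the origin; AE runs at 38.2° with length 49.1, so E = 49.1·(cos 38.2°, sin 38.2°) = (38.6, 30.4). ∠AES = 69.9°, so ES runs at 38.2° + (180° − 69.9°) = 148° from the x-axis; with |ES| = 44.3, S = E + 44.3·(cos 148°, sin 148°) = (0.895, 53.6). ES is perpendicular to SV; with |SV| = 9.7 on the right of ES, V = S + 9.7·(0.525, 0.851) = (5.99, 61.9). Then |AV| = |V − A| = 62.2.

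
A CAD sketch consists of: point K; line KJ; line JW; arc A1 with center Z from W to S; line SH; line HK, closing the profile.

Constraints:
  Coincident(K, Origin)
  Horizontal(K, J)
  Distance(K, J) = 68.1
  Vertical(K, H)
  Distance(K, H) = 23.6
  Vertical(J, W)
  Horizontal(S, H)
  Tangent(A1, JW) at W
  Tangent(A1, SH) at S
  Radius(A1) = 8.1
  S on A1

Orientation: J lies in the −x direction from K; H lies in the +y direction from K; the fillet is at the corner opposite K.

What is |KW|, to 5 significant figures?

69.842

The virtual corner opposite K is at (-68.100, 23.600). Tangency of A1 to JW means the radius ZW is perpendicular to JW and tangency of A1 to SH means the radius ZS is perpendicular to SH, with radius 8.1, so the center Z sits 8.1 in from both sides at Z = (-60.000, 15.500). That places the tangent points at W = (-68.100, 15.500) on JW and S = (-60.000, 23.600) on SH. Then |KW| = |W − K| = 69.842.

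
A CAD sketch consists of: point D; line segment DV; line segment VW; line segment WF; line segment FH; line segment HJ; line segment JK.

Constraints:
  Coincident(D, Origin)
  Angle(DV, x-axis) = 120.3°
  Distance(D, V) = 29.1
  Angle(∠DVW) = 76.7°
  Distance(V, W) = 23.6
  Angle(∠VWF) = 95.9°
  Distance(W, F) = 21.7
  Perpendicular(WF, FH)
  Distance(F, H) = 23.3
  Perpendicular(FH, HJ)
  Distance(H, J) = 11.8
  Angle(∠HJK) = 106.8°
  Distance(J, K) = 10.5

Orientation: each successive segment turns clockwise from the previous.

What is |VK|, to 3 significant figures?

13.8

D is at the origin; DV runs at 120.3° with length 29.1, so V = (-14.7, 25.1). ∠DVW = 76.7° gives VW at 17.0° from the x-axis; with |VW| = 23.6, W = (7.89, 32.0). ∠VWF = 95.9° gives WF at -67.1° from the x-axis; with |WF| = 21.7, F = (16.3, 12.0). WF is perpendicular to FH, so FH runs at -157°; with |FH| = 23.3, H = (-5.13, 2.97). FH is perpendicular to HJ, so HJ runs at 113°; with |HJ| = 11.8, J = (-9.72, 13.8). ∠HJK = 106.8° gives JK at 39.7° from the x-axis; with |JK| = 10.5, K = (-1.65, 20.5). Then |VK| = |K − V| = 13.8.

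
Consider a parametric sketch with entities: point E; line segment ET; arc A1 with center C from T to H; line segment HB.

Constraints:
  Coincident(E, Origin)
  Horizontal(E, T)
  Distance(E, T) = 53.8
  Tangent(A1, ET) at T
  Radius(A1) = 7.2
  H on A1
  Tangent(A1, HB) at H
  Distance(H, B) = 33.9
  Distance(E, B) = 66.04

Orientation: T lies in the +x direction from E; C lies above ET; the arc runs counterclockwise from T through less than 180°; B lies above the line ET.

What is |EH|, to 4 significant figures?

61.41

E is at the origin; E and T share the same y with |ET| = 53.8 and T on the +x side, so T = (53.80, 0.000). The tangent condition forces CT to be normal to ET, so C = T + (0, 7.2) = (53.80, 7.200). Since CH ⟂ HB (tangency), |CB| = √(7.2² + 33.9²) = 34.66 regardless of where H sits on A1. So B lies on both circle(E, 66.04) and circle(C, 34.66); the above-ET intersection is B = (51.16, 41.76). H is the foot of the tangent from B: H = (60.71, 9.227).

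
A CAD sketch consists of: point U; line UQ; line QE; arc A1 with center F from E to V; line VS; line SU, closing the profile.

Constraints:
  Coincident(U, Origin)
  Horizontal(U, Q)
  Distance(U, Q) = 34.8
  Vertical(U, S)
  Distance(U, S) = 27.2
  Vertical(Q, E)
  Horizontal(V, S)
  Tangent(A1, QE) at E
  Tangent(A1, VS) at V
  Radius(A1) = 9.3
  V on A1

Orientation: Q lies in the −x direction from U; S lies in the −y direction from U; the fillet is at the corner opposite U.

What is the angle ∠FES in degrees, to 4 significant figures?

14.96°

The virtual corner opposite U is at (-34.80, -27.20). Tangency of A1 to QE means the radius FE is perpendicular to QE and the tangent condition forces FV to be normal to VS, with radius 9.3, so the center F sits 9.3 in from both sides at F = (-25.50, -17.90). That places the tangent points at E = (-34.80, -17.90) on QE and V = (-25.50, -27.20) on VS. Then cos ∠FES = EF·ES / (|EF||ES|), giving 14.96°.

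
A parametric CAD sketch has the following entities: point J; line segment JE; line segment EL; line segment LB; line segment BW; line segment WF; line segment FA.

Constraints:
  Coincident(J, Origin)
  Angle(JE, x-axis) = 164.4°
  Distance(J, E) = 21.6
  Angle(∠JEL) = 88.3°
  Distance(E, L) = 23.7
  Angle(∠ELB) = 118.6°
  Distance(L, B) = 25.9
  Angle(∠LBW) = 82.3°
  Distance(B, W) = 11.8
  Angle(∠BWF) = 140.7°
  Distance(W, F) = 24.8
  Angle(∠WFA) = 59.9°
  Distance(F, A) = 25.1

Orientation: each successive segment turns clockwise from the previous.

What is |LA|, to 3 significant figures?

4.18

J is at the origin; JE runs at 164.4° with length 21.6, so E = (-20.8, 5.81). ∠JEL = 88.3° gives EL at 72.7° from the x-axis; with |EL| = 23.7, L = (-13.8, 28.4). ∠ELB = 118.6° gives LB at 11.3° from the x-axis; with |LB| = 25.9, B = (11.6, 33.5). ∠LBW = 82.3° gives BW at -86.4° from the x-axis; with |BW| = 11.8, W = (12.4, 21.7). ∠BWF = 140.7° gives WF at -126° from the x-axis; with |WF| = 24.8, F = (-2.09, 1.60). ∠WFA = 59.9° gives FA at 114° from the x-axis; with |FA| = 25.1, A = (-12.4, 24.5). Then |LA| = |A − L| = 4.18.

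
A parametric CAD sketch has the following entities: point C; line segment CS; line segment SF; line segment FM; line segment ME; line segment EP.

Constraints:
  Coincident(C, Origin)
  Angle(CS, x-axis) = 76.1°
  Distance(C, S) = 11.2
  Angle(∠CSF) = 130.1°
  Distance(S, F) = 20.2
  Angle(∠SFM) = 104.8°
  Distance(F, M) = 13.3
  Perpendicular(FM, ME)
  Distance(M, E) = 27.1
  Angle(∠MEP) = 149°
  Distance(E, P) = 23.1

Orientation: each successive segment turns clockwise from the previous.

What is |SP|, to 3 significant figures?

28.1

C is at the origin; CS runs at 76.1° with length 11.2, so S = (2.69, 10.9). ∠CSF = 130.1° gives SF at 26.2° from the x-axis; with |SF| = 20.2, F = (20.8, 19.8). ∠SFM = 104.8° gives FM at -49.0° from the x-axis; with |FM| = 13.3, M = (29.5, 9.75). FM is perpendicular to ME, so ME runs at -139°; with |ME| = 27.1, E = (9.09, -8.03). ∠MEP = 149.0° gives EP at -170° from the x-axis; with |EP| = 23.1, P = (-13.7, -12.0). Then |SP| = |P − S| = 28.1.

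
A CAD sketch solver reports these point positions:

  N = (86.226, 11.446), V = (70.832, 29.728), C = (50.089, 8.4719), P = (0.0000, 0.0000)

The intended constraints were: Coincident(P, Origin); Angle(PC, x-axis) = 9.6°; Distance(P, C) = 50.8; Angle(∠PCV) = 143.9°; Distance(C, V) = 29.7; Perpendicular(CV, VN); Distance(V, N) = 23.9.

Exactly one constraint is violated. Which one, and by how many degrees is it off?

Perpendicular(CV, VN) — off by 5.60°.

P = (0.00, 0.00) ✓; PC at 9.600° ✓; |PC| = 50.80 ✓; ∠PCV = 143.9° ✓; |CV| = 29.70 ✓; ∠(CV, VN) = 95.60° ✗; |VN| = 23.90 ✓.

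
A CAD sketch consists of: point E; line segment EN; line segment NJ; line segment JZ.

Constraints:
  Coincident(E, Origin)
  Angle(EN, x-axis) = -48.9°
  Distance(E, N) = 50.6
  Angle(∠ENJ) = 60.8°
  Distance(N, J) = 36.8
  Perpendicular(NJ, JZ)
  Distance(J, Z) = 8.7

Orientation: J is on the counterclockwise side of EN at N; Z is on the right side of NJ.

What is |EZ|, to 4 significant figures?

54.24

E is at the origin; EN runs at -48.9° with length 50.6, so N = 50.6·(cos -48.9°, sin -48.9°) = (33.26, -38.13). ∠ENJ = 60.8°, so NJ runs at -48.9° + (180° − 60.8°) = 70.30° from the x-axis; with |NJ| = 36.8, J = N + 36.8·(cos 70.30°, sin 70.30°) = (45.67, -3.484). NJ ⟂ JZ; with |JZ| = 8.7 on the right of NJ, Z = J + 8.7·(0.9415, -0.3371) = (53.86, -6.417). Then |EZ| = |Z − E| = 54.24.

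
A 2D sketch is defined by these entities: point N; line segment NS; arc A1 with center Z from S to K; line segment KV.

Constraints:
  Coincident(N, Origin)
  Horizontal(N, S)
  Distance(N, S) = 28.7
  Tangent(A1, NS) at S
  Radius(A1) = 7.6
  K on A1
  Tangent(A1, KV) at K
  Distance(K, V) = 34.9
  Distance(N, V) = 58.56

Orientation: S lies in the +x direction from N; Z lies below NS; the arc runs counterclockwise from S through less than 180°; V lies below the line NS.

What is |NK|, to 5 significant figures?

25.377

N is at the origin; N and S share the same y with |NS| = 28.7 and S on the +x side, so S = (28.700, 0.0000). Since A1 is tangent to NS there, ZS ⟂ NS, so Z = S + (0, -7.6) = (28.700, -7.6000). Since ZK ⟂ KV (tangency), |ZV| = √(7.6² + 34.9²) = 35.718 regardless of where K sits on A1. So V lies on both circle(N, 58.56) and circle(Z, 35.718); the below-NS intersection is V = (42.093, -40.712). K is the foot of the tangent from V: K = (22.422, -11.884).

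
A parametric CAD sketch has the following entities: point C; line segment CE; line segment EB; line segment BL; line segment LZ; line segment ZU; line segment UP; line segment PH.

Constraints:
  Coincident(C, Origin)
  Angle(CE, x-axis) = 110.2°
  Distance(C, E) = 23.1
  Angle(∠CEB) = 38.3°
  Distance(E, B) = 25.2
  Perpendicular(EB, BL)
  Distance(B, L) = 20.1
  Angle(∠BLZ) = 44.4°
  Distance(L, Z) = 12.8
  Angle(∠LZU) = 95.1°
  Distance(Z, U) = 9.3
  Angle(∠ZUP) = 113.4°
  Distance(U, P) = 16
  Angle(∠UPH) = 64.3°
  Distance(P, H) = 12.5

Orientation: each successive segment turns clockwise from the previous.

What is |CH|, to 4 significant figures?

11.48

C is at the origin; CE runs at 110.2° with length 23.1, so E = (-7.976, 21.68). ∠CEB = 38.3° gives EB at -31.50° from the x-axis; with |EB| = 25.2, B = (13.51, 8.512). The perpendicularity gives BL at right angles to EB, so BL runs at -121.5°; with |BL| = 20.1, L = (3.008, -8.626). ∠BLZ = 44.4° gives LZ at 102.9° from the x-axis; with |LZ| = 12.8, Z = (0.1503, 3.851). ∠LZU = 95.1° gives ZU at 18.00° from the x-axis; with |ZU| = 9.3, U = (8.995, 6.725). ∠ZUP = 113.4° gives UP at -48.60° from the x-axis; with |UP| = 16.0, P = (19.58, -5.277). ∠UPH = 64.3° gives PH at -164.3° from the x-axis; with |PH| = 12.5, H = (7.542, -8.659). Then |CH| = |H − C| = 11.48.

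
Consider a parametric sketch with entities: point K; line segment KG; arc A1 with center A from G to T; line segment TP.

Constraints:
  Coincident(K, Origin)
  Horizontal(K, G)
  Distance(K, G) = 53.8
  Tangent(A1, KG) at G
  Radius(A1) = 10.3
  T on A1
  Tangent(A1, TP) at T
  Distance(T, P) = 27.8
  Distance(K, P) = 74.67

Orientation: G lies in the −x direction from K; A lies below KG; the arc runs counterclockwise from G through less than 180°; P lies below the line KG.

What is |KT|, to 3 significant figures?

64.9

Checks: ∠(AG, GK) = 90.00° ✓; |AT| = 10.30 ✓; ∠(AT, TP) = 90.00° ✓; |TP| = 27.80 ✓; |KP| = 74.67 ✓.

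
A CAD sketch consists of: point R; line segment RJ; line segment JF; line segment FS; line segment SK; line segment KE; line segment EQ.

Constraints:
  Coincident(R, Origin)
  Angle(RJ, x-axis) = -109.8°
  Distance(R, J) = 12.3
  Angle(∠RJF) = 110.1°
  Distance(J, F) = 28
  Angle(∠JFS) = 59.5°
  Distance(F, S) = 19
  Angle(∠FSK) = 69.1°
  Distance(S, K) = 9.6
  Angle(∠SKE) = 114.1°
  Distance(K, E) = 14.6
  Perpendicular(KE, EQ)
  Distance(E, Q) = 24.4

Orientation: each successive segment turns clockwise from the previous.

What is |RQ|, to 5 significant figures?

45.194

R is at the origin; RJ runs at -109.8° with length 12.3, so J = (-4.1665, -11.573). ∠RJF = 110.1° gives JF at -179.70° from the x-axis; with |JF| = 28.0, F = (-32.166, -11.719). ∠JFS = 59.5° gives FS at 59.800° from the x-axis; with |FS| = 19.0, S = (-22.609, 4.7018). ∠FSK = 69.1° gives SK at -51.100° from the x-axis; with |SK| = 9.6, K = (-16.580, -2.7694). ∠SKE = 114.1° gives KE at -117.00° from the x-axis; with |KE| = 14.6, E = (-23.209, -15.778). The perpendicularity gives EQ at right angles to KE, so EQ runs at 153.00°; with |EQ| = 24.4, Q = (-44.949, -4.7007). Then |RQ| = |Q − R| = 45.194.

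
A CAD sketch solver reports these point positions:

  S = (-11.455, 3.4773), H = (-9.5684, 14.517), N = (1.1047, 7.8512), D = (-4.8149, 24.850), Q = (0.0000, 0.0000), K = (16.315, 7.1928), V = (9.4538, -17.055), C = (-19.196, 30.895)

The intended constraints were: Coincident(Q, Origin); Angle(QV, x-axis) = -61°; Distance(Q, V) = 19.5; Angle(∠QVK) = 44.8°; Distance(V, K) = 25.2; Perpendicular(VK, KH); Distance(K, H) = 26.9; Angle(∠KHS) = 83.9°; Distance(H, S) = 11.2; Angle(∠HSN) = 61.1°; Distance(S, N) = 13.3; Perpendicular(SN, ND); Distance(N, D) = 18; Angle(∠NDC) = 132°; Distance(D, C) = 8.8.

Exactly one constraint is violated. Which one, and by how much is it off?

Distance(D, C) = 8.8 — off by 6.80.

Q = (0.00, 0.00) ✓; QV at -61.00° ✓; |QV| = 19.50 ✓; ∠QVK = 44.80° ✓; |VK| = 25.20 ✓; ∠(VK, KH) = 90.00° ✓; |KH| = 26.90 ✓; ∠KHS = 83.90° ✓; |HS| = 11.20 ✓; ∠HSN = 61.10° ✓; |SN| = 13.30 ✓; ∠(SN, ND) = 90.00° ✓; |ND| = 18.00 ✓; ∠NDC = 132.0° ✓; |DC| = 15.60 ✗.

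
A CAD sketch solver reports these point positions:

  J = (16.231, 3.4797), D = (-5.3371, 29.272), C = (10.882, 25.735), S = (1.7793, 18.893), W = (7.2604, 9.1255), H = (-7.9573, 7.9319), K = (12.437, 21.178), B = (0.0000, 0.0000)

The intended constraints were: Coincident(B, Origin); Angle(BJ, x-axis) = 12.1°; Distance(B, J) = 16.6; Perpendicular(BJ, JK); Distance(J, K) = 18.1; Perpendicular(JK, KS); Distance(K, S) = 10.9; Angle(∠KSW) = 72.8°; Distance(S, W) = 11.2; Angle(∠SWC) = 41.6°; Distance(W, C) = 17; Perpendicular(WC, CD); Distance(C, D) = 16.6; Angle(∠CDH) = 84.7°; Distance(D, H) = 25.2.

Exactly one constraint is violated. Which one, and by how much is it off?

Distance(D, H) = 25.2 — off by 3.70.

B = (0.00, 0.00) ✓; BJ at 12.10° ✓; |BJ| = 16.60 ✓; ∠(BJ, JK) = 90.00° ✓; |JK| = 18.10 ✓; ∠(JK, KS) = 90.00° ✓; |KS| = 10.90 ✓; ∠KSW = 72.80° ✓; |SW| = 11.20 ✓; ∠SWC = 41.60° ✓; |WC| = 17.00 ✓; ∠(WC, CD) = 90.00° ✓; |CD| = 16.60 ✓; ∠CDH = 84.70° ✓; |DH| = 21.50 ✗.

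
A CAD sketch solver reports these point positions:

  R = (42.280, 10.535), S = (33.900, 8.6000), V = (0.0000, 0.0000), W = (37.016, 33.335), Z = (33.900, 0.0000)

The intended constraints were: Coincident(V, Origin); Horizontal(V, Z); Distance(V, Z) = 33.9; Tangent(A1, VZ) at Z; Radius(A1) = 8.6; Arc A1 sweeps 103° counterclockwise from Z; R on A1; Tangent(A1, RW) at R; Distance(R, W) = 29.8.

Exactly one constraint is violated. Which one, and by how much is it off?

Distance(R, W) = 29.8 — off by 6.40.

V = (0.00, 0.00) ✓; V.y = 0.00, Z.y = 0.00 ✓; |VZ| = 33.90 ✓; ∠(SZ, ZV) = 90.00° ✓; |SZ| = 8.600 ✓; bearing(S→R) − bearing(S→Z) = 103.0° ✓; |SR| = 8.601 ✓; ∠(SR, RW) = 90.00° ✓; |RW| = 23.40 ✗.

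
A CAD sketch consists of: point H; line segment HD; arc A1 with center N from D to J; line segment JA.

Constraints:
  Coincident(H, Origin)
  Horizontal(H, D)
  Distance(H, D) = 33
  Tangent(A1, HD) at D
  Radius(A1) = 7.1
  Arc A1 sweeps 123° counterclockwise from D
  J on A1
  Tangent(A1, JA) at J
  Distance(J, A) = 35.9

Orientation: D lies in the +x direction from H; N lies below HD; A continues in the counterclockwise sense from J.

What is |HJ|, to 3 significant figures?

29.2

H is at the origin; H and D share the same y with |HD| = 33.0 and D on the +x side, so D = (33.0, 0.00). A1 meets HD tangentially, so ND is at right angles to HD, so N = D + (0, -7.1) = (33.0, -7.10). On A1, D sits at bearing 90° from N; a 123° counterclockwise sweep puts J at bearing 213°, so J = N + 7.1·(cos 213°, sin 213°) = (27.0, -11.0). Then |HJ| = |J − H| = 29.2.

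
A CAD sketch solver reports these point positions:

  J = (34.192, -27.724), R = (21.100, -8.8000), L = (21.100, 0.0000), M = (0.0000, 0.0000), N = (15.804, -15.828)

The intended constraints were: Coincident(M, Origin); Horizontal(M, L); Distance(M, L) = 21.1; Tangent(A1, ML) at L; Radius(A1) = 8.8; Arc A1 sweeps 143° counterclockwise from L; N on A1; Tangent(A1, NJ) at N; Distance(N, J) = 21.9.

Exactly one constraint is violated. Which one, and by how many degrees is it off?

Tangent(A1, NJ) at N — off by 4.10°.

M = (0.00, 0.00) ✓; M.y = 0.00, L.y = 0.00 ✓; |ML| = 21.10 ✓; ∠(RL, LM) = 90.00° ✓; |RL| = 8.800 ✓; bearing(R→N) − bearing(R→L) = 143.0° ✓; |RN| = 8.800 ✓; ∠(RN, NJ) = 85.90° ✗; |NJ| = 21.90 ✓.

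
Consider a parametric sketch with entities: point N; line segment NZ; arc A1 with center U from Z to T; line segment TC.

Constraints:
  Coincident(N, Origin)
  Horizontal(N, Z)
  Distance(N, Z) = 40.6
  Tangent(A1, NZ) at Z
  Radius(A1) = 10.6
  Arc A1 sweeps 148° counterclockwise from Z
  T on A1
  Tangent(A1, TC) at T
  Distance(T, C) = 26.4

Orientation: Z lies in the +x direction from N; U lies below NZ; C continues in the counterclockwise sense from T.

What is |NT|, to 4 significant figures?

40.09

N is at the origin; NZ is horizontal with |NZ| = 40.6 and Z on the +x side, so Z = (40.60, 0.000). Since A1 is tangent to NZ there, UZ ⟂ NZ, so U = Z + (0, -10.6) = (40.60, -10.60). On A1, Z sits at bearing 90° from U; a 148° counterclockwise sweep puts T at bearing 238°, so T = U + 10.6·(cos 238°, sin 238°) = (34.98, -19.59). Then |NT| = |T − N| = 40.09.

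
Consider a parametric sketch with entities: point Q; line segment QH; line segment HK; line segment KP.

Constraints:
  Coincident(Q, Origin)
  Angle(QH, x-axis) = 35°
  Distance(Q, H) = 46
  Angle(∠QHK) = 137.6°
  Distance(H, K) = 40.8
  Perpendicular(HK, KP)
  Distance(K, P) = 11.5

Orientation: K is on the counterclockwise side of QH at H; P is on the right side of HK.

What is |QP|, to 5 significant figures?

86.013

Q is at the origin; QH runs at 35.0° with length 46.0, so H = 46.0·(cos 35.0°, sin 35.0°) = (37.681, 26.385). ∠QHK = 137.6°, so HK runs at 35.0° + (180° − 137.6°) = 77.400° from the x-axis; with |HK| = 40.8, K = H + 40.8·(cos 77.400°, sin 77.400°) = (46.581, 66.202). The perpendicularity gives KP at right angles to HK; with |KP| = 11.5 on the right of HK, P = K + 11.5·(0.97592, -0.21814) = (57.804, 63.693). Then |QP| = |P − Q| = 86.013.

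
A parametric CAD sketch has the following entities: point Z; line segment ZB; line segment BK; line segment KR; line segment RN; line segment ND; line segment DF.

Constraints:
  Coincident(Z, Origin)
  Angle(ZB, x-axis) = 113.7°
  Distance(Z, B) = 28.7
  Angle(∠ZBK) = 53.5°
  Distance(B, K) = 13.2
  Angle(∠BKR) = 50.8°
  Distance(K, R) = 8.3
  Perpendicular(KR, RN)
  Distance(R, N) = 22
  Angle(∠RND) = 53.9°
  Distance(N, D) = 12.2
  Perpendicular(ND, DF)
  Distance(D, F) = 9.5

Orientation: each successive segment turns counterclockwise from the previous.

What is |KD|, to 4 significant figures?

14.89

KR ⟂ RN, so RN runs at 99.40°; with |RN| = 22.0, N = (-13.50, 37.89). ∠RND = 53.9° gives ND at -134.5° from the x-axis; with |ND| = 12.2, D = (-22.05, 29.18). Then |KD| = |D − K| = 14.89.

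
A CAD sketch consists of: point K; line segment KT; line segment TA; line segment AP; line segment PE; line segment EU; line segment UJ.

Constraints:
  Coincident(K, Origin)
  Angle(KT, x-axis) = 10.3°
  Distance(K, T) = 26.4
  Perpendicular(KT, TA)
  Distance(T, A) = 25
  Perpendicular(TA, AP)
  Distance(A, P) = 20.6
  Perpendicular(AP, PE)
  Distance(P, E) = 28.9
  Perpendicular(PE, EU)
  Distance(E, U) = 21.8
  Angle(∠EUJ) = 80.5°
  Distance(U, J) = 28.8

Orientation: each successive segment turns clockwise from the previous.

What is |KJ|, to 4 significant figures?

33.50

K is at the origin; KT runs at 10.3° with length 26.4, so T = (25.97, 4.720). KT ⟂ TA, so TA runs at -79.70°; with |TA| = 25.0, A = (30.44, -19.88). TA ⟂ AP, so AP runs at -169.7°; with |AP| = 20.6, P = (10.18, -23.56). AP ⟂ PE, so PE runs at 100.3°; with |PE| = 28.9, E = (5.009, 4.874). PE ⟂ EU, so EU runs at 10.30°; with |EU| = 21.8, U = (26.46, 8.772). ∠EUJ = 80.5° gives UJ at -89.20° from the x-axis; with |UJ| = 28.8, J = (26.86, -20.03). Then |KJ| = |J − K| = 33.50.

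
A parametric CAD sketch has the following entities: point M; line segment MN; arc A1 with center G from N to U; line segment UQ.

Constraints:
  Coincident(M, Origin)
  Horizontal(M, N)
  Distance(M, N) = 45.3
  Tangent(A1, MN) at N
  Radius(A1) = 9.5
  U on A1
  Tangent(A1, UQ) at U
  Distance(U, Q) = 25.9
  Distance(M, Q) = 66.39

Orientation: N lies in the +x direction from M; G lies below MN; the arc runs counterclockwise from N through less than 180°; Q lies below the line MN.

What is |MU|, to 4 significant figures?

41.76

Checks: |GU| = 9.500 ✓; ∠(GU, UQ) = 90.00° ✓; |UQ| = 25.90 ✓; |MQ| = 66.39 ✓.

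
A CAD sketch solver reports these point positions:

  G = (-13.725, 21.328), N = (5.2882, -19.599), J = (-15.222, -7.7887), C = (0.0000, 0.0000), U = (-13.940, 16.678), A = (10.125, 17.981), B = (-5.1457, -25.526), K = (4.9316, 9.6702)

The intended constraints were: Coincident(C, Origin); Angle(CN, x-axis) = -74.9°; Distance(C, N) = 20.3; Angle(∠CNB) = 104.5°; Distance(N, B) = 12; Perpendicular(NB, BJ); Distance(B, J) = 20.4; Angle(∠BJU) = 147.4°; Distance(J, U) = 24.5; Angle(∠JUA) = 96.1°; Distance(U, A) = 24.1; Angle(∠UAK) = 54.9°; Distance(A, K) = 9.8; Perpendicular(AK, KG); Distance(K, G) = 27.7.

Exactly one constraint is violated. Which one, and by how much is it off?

Distance(K, G) = 27.7 — off by 5.70.

C = (0.00, 0.00) ✓; CN at -74.90° ✓; |CN| = 20.30 ✓; ∠CNB = 104.5° ✓; |NB| = 12.00 ✓; ∠(NB, BJ) = 90.00° ✓; |BJ| = 20.40 ✓; ∠BJU = 147.4° ✓; |JU| = 24.50 ✓; ∠JUA = 96.10° ✓; |UA| = 24.10 ✓; ∠UAK = 54.90° ✓; |AK| = 9.800 ✓; ∠(AK, KG) = 90.00° ✓; |KG| = 22.00 ✗.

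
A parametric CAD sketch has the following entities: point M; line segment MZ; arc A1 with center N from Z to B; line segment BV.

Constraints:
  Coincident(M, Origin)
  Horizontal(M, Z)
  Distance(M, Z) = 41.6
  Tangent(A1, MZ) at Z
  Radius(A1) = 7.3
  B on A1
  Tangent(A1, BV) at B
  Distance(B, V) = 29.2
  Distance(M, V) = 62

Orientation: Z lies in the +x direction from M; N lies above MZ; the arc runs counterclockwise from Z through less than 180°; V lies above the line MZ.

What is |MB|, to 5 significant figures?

49.377

Checks: |NB| = 7.300 ✓; ∠(NB, BV) = 90.00° ✓; |BV| = 29.20 ✓; |MV| = 62.00 ✓.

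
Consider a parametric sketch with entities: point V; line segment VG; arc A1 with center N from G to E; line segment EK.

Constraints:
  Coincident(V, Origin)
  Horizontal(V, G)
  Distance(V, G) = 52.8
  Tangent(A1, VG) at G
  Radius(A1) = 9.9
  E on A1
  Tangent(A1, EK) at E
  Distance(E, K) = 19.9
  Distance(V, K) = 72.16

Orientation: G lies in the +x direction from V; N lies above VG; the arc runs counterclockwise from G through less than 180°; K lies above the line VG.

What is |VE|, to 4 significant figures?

62.92

V is at the origin; V and G share the same y with |VG| = 52.8 and G on the +x side, so G = (52.80, 0.000). The tangent condition forces NG to be normal to VG, so N = G + (0, 9.9) = (52.80, 9.900). Since NE ⟂ EK (tangency), |NK| = √(9.9² + 19.9²) = 22.23 regardless of where E sits on A1. So K lies on both circle(V, 72.16) and circle(N, 22.23); the above-VG intersection is K = (66.88, 27.10). E is the foot of the tangent from K: E = (62.45, 7.698).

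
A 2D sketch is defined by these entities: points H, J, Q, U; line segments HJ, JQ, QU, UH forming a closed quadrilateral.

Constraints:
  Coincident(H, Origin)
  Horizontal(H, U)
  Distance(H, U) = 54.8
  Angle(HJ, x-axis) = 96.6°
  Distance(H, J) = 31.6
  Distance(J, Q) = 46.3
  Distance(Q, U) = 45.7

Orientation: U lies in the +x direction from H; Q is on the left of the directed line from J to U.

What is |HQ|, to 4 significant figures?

59.86

Checks: |JQ| = 46.30 ✓; |QU| = 45.70 ✓.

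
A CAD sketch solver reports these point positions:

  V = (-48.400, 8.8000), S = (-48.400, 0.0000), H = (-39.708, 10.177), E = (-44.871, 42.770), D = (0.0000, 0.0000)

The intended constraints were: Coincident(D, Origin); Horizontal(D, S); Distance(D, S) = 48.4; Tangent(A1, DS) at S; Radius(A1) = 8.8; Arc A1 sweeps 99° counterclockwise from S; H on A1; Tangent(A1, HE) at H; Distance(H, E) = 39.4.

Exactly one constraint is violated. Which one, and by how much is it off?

Distance(H, E) = 39.4 — off by 6.40.

D = (0.00, 0.00) ✓; D.y = 0.00, S.y = 0.00 ✓; |DS| = 48.40 ✓; ∠(VS, SD) = 90.00° ✓; |VS| = 8.800 ✓; bearing(V→H) − bearing(V→S) = 99.00° ✓; |VH| = 8.800 ✓; ∠(VH, HE) = 90.00° ✓; |HE| = 33.00 ✗.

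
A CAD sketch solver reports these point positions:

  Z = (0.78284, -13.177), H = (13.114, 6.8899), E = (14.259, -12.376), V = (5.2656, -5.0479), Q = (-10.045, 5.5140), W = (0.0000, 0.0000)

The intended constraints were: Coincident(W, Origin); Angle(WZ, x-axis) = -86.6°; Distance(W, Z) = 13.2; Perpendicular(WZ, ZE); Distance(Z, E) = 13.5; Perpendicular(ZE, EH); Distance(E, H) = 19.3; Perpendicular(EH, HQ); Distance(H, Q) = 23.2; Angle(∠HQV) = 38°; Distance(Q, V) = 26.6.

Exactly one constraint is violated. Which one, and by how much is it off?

Distance(Q, V) = 26.6 — off by 8.00.

W = (0.00, 0.00) ✓; WZ at -86.60° ✓; |WZ| = 13.20 ✓; ∠(WZ, ZE) = 90.00° ✓; |ZE| = 13.50 ✓; ∠(ZE, EH) = 90.00° ✓; |EH| = 19.30 ✓; ∠(EH, HQ) = 90.00° ✓; |HQ| = 23.20 ✓; ∠HQV = 38.00° ✓; |QV| = 18.60 ✗.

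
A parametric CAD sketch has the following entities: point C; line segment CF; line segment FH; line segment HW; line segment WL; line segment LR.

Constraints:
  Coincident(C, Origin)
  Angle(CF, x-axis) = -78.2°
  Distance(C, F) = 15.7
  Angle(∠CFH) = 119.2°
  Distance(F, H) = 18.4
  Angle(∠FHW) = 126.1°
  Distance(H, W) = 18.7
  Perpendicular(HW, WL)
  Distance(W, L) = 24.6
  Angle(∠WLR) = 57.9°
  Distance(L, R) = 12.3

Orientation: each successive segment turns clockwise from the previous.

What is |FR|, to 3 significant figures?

19.4

C is at the origin; CF runs at -78.2° with length 15.7, so F = (3.21, -15.4). ∠CFH = 119.2° gives FH at -139° from the x-axis; with |FH| = 18.4, H = (-10.7, -27.4). ∠FHW = 126.1° gives HW at 167° from the x-axis; with |HW| = 18.7, W = (-28.9, -23.3). HW is perpendicular to WL, so WL runs at 77.1°; with |WL| = 24.6, L = (-23.4, 0.714). ∠WLR = 57.9° gives LR at -45.0° from the x-axis; with |LR| = 12.3, R = (-14.7, -7.98). Then |FR| = |R − F| = 19.4.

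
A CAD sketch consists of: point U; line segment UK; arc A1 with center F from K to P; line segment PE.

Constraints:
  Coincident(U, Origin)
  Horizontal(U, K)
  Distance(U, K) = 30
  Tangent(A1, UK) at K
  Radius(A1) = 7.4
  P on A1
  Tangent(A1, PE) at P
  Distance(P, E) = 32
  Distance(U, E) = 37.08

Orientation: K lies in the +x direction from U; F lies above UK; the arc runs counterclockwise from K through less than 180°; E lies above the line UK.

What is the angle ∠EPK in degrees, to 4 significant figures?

112.1°

U is at the origin; UK is horizontal with |UK| = 30.0 and K on the +x side, so K = (30.00, 0.000). A1 meets UK tangentially, so FK is at right angles to UK, so F = K + (0, 7.4) = (30.00, 7.400). Since FP ⟂ PE (tangency), |FE| = √(7.4² + 32.0²) = 32.84 regardless of where P sits on A1. So E lies on both circle(U, 37.08) and circle(F, 32.84); the above-UK intersection is E = (12.21, 35.01). P is the foot of the tangent from E: P = (35.16, 12.71).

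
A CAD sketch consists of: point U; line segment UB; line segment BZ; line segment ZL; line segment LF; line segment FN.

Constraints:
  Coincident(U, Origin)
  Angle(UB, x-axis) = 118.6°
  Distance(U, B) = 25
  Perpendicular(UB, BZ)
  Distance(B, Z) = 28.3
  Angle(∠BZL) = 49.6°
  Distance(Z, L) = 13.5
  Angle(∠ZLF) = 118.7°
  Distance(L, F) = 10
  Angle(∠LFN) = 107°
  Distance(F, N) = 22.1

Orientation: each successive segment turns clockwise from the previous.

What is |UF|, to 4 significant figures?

19.38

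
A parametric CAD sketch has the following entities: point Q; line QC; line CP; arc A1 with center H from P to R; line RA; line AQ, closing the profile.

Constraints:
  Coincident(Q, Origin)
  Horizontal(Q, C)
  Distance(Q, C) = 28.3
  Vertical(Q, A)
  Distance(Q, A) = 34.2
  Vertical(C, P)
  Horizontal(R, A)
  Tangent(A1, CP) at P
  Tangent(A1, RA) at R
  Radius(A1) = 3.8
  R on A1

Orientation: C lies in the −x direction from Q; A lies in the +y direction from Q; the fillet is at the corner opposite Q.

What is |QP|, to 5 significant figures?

41.534

The virtual corner opposite Q is at (-28.300, 34.200). Tangency of A1 to CP means the radius HP is perpendicular to CP and the tangent condition forces HR to be normal to RA, with radius 3.8, so the center H sits 3.8 in from both sides at H = (-24.500, 30.400). That places the tangent points at P = (-28.300, 30.400) on CP and R = (-24.500, 34.200) on RA. Then |QP| = |P − Q| = 41.534.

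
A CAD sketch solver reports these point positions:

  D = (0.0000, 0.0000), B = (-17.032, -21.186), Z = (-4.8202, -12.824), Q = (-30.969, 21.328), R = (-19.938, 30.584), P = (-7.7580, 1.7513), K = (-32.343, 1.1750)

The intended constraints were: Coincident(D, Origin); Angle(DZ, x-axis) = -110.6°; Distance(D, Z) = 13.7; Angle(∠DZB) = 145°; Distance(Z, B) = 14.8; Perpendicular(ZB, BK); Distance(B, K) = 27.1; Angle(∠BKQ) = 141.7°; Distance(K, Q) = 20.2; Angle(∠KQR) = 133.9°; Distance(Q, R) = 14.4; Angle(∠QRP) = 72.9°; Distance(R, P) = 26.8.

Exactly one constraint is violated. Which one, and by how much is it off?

Distance(R, P) = 26.8 — off by 4.50.

D = (0.00, 0.00) ✓; DZ at -110.6° ✓; |DZ| = 13.70 ✓; ∠DZB = 145.0° ✓; |ZB| = 14.80 ✓; ∠(ZB, BK) = 90.00° ✓; |BK| = 27.10 ✓; ∠BKQ = 141.7° ✓; |KQ| = 20.20 ✓; ∠KQR = 133.9° ✓; |QR| = 14.40 ✓; ∠QRP = 72.90° ✓; |RP| = 31.30 ✗.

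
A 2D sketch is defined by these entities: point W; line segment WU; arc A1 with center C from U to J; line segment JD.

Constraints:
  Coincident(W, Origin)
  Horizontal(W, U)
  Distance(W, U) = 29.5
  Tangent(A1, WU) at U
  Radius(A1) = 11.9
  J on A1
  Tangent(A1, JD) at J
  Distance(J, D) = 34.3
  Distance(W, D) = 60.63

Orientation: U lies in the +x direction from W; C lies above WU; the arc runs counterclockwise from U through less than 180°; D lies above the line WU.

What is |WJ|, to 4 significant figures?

43.35

W is at the origin; WU is horizontal with |WU| = 29.5 and U on the +x side, so U = (29.50, 0.000). The tangent condition forces CU to be normal to WU, so C = U + (0, 11.9) = (29.50, 11.90). Since CJ ⟂ JD (tangency), |CD| = √(11.9² + 34.3²) = 36.31 regardless of where J sits on A1. So D lies on both circle(W, 60.63) and circle(C, 36.31); the above-WU intersection is D = (38.08, 47.18). J is the foot of the tangent from D: J = (41.35, 13.03).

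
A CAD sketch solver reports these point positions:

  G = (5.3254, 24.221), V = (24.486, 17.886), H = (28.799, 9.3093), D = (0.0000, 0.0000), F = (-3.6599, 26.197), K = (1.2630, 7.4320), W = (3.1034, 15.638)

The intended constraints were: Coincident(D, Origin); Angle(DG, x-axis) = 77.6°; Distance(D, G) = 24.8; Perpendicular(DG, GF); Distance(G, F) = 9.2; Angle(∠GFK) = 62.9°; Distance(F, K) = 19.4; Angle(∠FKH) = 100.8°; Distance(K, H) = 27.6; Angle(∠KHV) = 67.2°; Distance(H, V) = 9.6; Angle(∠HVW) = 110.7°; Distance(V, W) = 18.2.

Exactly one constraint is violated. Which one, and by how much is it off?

Distance(V, W) = 18.2 — off by 3.30.

D = (0.00, 0.00) ✓; DG at 77.60° ✓; |DG| = 24.80 ✓; ∠(DG, GF) = 90.00° ✓; |GF| = 9.200 ✓; ∠GFK = 62.90° ✓; |FK| = 19.40 ✓; ∠FKH = 100.8° ✓; |KH| = 27.60 ✓; ∠KHV = 67.20° ✓; |HV| = 9.600 ✓; ∠HVW = 110.7° ✓; |VW| = 21.50 ✗.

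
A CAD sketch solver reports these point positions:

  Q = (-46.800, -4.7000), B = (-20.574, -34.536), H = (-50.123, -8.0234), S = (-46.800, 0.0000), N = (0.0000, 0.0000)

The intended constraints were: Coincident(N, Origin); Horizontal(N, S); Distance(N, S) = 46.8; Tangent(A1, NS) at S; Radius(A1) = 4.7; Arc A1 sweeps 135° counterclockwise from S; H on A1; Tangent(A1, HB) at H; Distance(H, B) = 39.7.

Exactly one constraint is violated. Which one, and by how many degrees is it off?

Tangent(A1, HB) at H — off by 3.10°.

N = (0.00, 0.00) ✓; N.y = 0.00, S.y = 0.00 ✓; |NS| = 46.80 ✓; ∠(QS, SN) = 90.00° ✓; |QS| = 4.700 ✓; bearing(Q→H) − bearing(Q→S) = 135.0° ✓; |QH| = 4.700 ✓; ∠(QH, HB) = 86.90° ✗; |HB| = 39.70 ✓.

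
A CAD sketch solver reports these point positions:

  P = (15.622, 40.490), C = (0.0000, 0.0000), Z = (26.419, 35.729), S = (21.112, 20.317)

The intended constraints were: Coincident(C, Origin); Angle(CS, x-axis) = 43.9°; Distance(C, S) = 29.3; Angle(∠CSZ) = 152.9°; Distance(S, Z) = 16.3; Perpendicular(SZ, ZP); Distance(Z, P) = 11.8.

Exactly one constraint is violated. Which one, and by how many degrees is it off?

Perpendicular(SZ, ZP) — off by 4.79°.

C = (0.00, 0.00) ✓; CS at 43.90° ✓; |CS| = 29.30 ✓; ∠CSZ = 152.9° ✓; |SZ| = 16.30 ✓; ∠(SZ, ZP) = 85.21° ✗; |ZP| = 11.80 ✓.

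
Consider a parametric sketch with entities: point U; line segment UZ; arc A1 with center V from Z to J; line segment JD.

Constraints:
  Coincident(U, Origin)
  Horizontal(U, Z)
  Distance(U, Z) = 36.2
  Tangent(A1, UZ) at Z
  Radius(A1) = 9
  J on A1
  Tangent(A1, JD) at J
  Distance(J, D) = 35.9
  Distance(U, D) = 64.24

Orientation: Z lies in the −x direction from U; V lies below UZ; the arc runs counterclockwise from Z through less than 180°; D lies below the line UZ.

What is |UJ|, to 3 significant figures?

46.0

U is at the origin; UZ is horizontal with |UZ| = 36.2 and Z on the −x side, so Z = (-36.2, 0.00). Since A1 is tangent to UZ there, VZ ⟂ UZ, so V = Z + (0, -9) = (-36.2, -9.00). Since VJ ⟂ JD (tangency), |VD| = √(9.0² + 35.9²) = 37.0 regardless of where J sits on A1. So D lies on both circle(U, 64.24) and circle(V, 37.0); the below-UZ intersection is D = (-46.2, -44.6). J is the foot of the tangent from D: J = (-45.2, -8.75).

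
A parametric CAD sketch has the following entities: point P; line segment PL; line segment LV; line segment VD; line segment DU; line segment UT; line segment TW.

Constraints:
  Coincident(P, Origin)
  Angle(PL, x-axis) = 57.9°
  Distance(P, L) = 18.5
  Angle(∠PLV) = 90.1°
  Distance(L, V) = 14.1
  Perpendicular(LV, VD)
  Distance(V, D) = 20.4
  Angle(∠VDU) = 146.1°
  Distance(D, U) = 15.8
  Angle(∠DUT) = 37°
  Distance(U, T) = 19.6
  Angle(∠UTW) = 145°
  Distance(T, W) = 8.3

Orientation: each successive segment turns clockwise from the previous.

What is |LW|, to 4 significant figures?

11.03

P is at the origin; PL runs at 57.9° with length 18.5, so L = (9.831, 15.67). ∠PLV = 90.1° gives LV at -32.00° from the x-axis; with |LV| = 14.1, V = (21.79, 8.200). LV is perpendicular to VD, so VD runs at -122.0°; with |VD| = 20.4, D = (10.98, -9.100). ∠VDU = 146.1° gives DU at -155.9° from the x-axis; with |DU| = 15.8, U = (-3.445, -15.55). ∠DUT = 37.0° gives UT at 61.10° from the x-axis; with |UT| = 19.6, T = (6.028, 1.607). ∠UTW = 145.0° gives TW at 26.10° from the x-axis; with |TW| = 8.3, W = (13.48, 5.259). Then |LW| = |W − L| = 11.03.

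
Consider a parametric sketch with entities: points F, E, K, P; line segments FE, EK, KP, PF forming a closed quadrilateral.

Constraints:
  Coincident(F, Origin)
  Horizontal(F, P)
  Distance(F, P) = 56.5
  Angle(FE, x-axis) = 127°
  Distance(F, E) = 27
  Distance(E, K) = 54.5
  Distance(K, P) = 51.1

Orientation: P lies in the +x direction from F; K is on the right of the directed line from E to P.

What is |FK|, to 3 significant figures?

27.8

F is at the origin; FP is horizontal with |FP| = 56.5 and P in +x, so P = (56.5, 0). FE runs at 127.0° with |FE| = 27.0, so E = (-16.2, 21.6). K is determined by |EK| = 54.5 and |KP| = 51.1 together: it lies at the intersection of circle(E, 54.5) and circle(P, 51.1). With |EP| = 75.9, the foot of the radical line on EP is 40.3 from E and the perpendicular offset is √(54.5² − 40.3²) = 36.7. Taking the right-of-EP solution: K = (12.0, -25.1).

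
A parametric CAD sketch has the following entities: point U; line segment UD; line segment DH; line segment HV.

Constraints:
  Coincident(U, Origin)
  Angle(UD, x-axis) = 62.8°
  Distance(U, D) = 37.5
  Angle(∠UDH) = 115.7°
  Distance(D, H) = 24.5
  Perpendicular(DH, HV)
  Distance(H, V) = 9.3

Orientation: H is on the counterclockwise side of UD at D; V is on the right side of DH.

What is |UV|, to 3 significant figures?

59.3

U is at the origin; UD runs at 62.8° with length 37.5, so D = 37.5·(cos 62.8°, sin 62.8°) = (17.1, 33.4). ∠UDH = 115.7°, so DH runs at 62.8° + (180° − 115.7°) = 127° from the x-axis; with |DH| = 24.5, H = D + 24.5·(cos 127°, sin 127°) = (2.36, 52.9). DH is perpendicular to HV; with |HV| = 9.3 on the right of DH, V = H + 9.3·(0.798, 0.603) = (9.78, 58.5). Then |UV| = |V − U| = 59.3.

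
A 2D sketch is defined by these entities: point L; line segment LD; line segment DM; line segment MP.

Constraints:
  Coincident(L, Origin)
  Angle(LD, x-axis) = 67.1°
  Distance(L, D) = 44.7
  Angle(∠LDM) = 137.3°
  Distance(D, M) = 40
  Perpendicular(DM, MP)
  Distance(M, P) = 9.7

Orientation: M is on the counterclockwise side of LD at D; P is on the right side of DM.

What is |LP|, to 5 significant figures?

83.116

∠LDM = 137.3°, so DM runs at 67.1° + (180° − 137.3°) = 109.80° from the x-axis; with |DM| = 40.0, M = D + 40.0·(cos 109.80°, sin 109.80°) = (3.8443, 78.812). DM is perpendicular to MP; with |MP| = 9.7 on the right of DM, P = M + 9.7·(0.94088, 0.33874) = (12.971, 82.098). Then |LP| = |P − L| = 83.116.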